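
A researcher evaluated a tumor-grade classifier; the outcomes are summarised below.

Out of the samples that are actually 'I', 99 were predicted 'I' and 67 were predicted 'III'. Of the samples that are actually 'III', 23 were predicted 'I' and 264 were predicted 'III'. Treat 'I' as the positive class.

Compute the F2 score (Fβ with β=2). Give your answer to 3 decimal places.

0.630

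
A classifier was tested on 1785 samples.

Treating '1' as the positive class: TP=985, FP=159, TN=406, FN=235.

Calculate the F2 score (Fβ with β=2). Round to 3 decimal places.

Fβ = (1+β²)·TP / ((1+β²)·TP + β²·FN + FP), with β²=4
= 5·985 / (5·985 + 4·235 + 159) = 0.818

0.818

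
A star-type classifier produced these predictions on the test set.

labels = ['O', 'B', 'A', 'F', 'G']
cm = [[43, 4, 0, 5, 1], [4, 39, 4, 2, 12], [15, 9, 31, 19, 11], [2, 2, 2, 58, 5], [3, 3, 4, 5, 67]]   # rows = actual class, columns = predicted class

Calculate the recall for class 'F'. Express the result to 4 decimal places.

Treat 'F' as positive and all other classes as negative.
recall = TP/(TP+FN).
F: TP=58, FN=2+2+2+5=11 → 58/69 = 0.84058

0.8406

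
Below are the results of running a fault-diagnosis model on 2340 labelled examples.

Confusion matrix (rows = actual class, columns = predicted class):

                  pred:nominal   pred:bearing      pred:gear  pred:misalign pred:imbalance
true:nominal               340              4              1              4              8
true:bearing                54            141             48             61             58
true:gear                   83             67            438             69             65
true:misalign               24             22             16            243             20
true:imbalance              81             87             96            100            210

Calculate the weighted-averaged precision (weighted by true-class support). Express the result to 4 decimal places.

Per-class precision (TP/(TP+FP)):
  nominal: TP=340, FP=54+83+24+81=242 → 340/582 = 0.58419
  bearing: TP=141, FP=4+67+22+87=180 → 141/321 = 0.43925
  gear: TP=438, FP=1+48+16+96=161 → 438/599 = 0.73122
  misalign: TP=243, FP=4+61+69+100=234 → 243/477 = 0.50943
  imbalance: TP=210, FP=8+58+65+20=151 → 210/361 = 0.58172
Weighted-precision = Σ (supportᵢ/N)·precisionᵢ with N=2340: (357/2340)·0.58419 + (362/2340)·0.43925 + (722/2340)·0.73122 + (325/2340)·0.50943 + (574/2340)·0.58172 = 0.5961

0.5961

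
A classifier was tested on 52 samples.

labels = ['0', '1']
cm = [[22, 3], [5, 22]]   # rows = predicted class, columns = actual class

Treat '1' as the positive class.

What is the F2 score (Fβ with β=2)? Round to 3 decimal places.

Fβ = (1+β²)·TP / ((1+β²)·TP + β²·FN + FP), with β²=4
= 5·22 / (5·22 + 4·3 + 5) = 0.866

0.866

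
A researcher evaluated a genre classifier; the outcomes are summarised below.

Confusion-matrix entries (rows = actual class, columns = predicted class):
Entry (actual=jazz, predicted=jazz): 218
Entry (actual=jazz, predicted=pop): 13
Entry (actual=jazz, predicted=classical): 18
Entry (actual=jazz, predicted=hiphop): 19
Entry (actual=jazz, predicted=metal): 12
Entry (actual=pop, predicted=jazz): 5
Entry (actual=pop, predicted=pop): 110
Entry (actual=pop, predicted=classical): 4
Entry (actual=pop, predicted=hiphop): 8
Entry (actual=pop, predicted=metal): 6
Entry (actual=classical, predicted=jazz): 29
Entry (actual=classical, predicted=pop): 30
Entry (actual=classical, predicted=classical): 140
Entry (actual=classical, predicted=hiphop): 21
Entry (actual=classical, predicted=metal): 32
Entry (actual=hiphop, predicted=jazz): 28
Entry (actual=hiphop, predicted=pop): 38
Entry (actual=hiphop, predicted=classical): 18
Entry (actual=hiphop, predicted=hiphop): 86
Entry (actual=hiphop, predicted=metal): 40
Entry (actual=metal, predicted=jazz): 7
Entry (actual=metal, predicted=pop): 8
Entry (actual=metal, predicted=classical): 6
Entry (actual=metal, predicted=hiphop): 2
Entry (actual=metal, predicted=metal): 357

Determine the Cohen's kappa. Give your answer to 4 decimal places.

Observed agreement pₒ = trace/N = 911/1255 = 0.72590
Expected agreement pₑ = Σ (rowᵢ·colᵢ)/N² = (280·287 + 133·199 + 252·186 + 210·136 + 380·447)/1255² = 0.22356
κ = (pₒ − pₑ)/(1 − pₑ) = (0.72590 − 0.22356)/(1 − 0.22356) = 0.6470

0.6470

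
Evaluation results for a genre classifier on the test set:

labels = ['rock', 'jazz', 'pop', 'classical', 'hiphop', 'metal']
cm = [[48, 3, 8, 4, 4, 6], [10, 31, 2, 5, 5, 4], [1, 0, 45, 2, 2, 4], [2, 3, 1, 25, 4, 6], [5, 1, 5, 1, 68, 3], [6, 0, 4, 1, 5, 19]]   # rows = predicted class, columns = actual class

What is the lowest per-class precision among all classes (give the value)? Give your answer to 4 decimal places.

0.5429

Per-class precision (TP/(TP+FP)):
  rock: TP=48, FP=3+8+4+4+6=25 → 48/73 = 0.65753
  jazz: TP=31, FP=10+2+5+5+4=26 → 31/57 = 0.54386
  pop: TP=45, FP=1+0+2+2+4=9 → 45/54 = 0.83333
  classical: TP=25, FP=2+3+1+4+6=16 → 25/41 = 0.60976
  hiphop: TP=68, FP=5+1+5+1+3=15 → 68/83 = 0.81928
  metal: TP=19, FP=6+0+4+1+5=16 → 19/35 = 0.54286
Lowest is class 'metal' with precision = 0.5429.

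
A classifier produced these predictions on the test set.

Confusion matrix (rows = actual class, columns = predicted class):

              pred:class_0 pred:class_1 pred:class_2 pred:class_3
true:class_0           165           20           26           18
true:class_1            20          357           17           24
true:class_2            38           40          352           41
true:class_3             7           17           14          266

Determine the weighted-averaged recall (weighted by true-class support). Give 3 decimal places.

0.802

Per-class recall (TP/(TP+FN)):
  class_0: TP=165, FN=20+26+18=64 → 165/229 = 0.7205
  class_1: TP=357, FN=20+17+24=61 → 357/418 = 0.8541
  class_2: TP=352, FN=38+40+41=119 → 352/471 = 0.7473
  class_3: TP=266, FN=7+17+14=38 → 266/304 = 0.8750
Weighted-recall = Σ (supportᵢ/N)·recallᵢ with N=1422: (229/1422)·0.7205 + (418/1422)·0.8541 + (471/1422)·0.7473 + (304/1422)·0.8750 = 0.802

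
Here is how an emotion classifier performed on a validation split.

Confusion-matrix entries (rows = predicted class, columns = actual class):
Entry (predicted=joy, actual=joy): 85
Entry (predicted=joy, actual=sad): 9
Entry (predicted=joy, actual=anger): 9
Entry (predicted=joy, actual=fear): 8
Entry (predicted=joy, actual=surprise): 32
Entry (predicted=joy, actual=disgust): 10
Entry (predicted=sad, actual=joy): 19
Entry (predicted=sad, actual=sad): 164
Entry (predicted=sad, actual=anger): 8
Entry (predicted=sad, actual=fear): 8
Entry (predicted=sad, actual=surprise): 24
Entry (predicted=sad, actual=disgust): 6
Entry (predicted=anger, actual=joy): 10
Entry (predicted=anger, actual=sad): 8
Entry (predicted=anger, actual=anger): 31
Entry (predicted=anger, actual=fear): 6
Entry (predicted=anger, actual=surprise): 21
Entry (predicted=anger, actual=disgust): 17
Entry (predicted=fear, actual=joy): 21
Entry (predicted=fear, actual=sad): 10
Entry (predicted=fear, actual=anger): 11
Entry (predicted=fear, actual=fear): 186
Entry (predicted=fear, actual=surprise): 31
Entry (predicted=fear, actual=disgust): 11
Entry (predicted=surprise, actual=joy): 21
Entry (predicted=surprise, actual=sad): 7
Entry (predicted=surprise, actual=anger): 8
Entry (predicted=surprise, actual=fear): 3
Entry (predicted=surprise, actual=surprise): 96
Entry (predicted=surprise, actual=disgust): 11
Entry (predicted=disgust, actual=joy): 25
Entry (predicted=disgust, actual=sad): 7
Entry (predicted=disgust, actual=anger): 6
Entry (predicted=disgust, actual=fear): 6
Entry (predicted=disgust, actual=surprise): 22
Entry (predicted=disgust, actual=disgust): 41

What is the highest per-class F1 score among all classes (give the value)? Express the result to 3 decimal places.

0.764

Per-class F1 score (2·TP/(2·TP+FP+FN)):
  joy: TP=85, FP=9+9+8+32+10=68, FN=19+10+21+21+25=96 → 170/334 = 0.5090
  sad: TP=164, FP=19+8+8+24+6=65, FN=9+8+10+7+7=41 → 328/434 = 0.7558
  anger: TP=31, FP=10+8+6+21+17=62, FN=9+8+11+8+6=42 → 62/166 = 0.3735
  fear: TP=186, FP=21+10+11+31+11=84, FN=8+8+6+3+6=31 → 372/487 = 0.7639
  surprise: TP=96, FP=21+7+8+3+11=50, FN=32+24+21+31+22=130 → 192/372 = 0.5161
  disgust: TP=41, FP=25+7+6+6+22=66, FN=10+6+17+11+11=55 → 82/203 = 0.4039
Highest is class 'fear' with F1 score = 0.764.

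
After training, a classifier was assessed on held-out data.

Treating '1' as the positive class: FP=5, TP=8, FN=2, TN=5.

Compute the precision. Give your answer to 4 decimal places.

Precision = TP/(TP+FP) = 8/(8+5) = 8/13 = 0.6154

0.6154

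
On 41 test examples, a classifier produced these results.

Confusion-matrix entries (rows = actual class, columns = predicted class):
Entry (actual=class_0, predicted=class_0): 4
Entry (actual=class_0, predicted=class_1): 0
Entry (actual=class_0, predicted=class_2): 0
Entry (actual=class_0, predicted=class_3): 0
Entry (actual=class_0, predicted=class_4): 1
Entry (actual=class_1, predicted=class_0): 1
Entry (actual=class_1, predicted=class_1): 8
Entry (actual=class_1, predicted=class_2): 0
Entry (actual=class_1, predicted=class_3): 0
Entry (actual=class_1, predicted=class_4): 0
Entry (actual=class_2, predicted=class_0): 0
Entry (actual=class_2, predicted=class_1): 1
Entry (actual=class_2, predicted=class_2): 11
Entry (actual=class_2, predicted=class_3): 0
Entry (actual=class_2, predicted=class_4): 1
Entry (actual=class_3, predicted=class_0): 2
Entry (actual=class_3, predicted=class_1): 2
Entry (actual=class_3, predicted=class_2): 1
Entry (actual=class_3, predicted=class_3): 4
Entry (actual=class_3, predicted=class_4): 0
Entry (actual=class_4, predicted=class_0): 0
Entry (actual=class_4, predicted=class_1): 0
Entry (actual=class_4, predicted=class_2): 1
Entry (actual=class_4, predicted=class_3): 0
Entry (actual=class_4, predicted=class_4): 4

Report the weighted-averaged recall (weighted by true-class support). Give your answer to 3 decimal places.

0.756

Per-class recall (TP/(TP+FN)):
  class_0: TP=4, FN=0+0+0+1=1 → 4/5 = 0.8000
  class_1: TP=8, FN=1+0+0+0=1 → 8/9 = 0.8889
  class_2: TP=11, FN=0+1+0+1=2 → 11/13 = 0.8462
  class_3: TP=4, FN=2+2+1+0=5 → 4/9 = 0.4444
  class_4: TP=4, FN=0+0+1+0=1 → 4/5 = 0.8000
Weighted-recall = Σ (supportᵢ/N)·recallᵢ with N=41: (5/41)·0.8000 + (9/41)·0.8889 + (13/41)·0.8462 + (9/41)·0.4444 + (5/41)·0.8000 = 0.756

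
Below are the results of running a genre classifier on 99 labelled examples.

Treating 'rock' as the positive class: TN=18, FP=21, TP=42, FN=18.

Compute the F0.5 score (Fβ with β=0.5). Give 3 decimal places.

0.673

Fβ = (1+β²)·TP / ((1+β²)·TP + β²·FN + FP), with β²=1/4
= 1.25·42 / (1.25·42 + 0.25·18 + 21) = 0.673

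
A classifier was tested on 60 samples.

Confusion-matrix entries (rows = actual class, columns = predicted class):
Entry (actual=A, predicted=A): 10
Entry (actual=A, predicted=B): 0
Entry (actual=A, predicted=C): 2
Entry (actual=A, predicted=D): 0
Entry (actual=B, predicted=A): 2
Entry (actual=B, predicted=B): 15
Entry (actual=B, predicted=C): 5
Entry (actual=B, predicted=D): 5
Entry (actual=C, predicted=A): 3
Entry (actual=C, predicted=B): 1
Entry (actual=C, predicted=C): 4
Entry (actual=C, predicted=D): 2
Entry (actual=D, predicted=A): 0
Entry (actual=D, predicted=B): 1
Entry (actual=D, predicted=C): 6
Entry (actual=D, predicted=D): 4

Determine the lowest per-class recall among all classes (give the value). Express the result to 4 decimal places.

0.3636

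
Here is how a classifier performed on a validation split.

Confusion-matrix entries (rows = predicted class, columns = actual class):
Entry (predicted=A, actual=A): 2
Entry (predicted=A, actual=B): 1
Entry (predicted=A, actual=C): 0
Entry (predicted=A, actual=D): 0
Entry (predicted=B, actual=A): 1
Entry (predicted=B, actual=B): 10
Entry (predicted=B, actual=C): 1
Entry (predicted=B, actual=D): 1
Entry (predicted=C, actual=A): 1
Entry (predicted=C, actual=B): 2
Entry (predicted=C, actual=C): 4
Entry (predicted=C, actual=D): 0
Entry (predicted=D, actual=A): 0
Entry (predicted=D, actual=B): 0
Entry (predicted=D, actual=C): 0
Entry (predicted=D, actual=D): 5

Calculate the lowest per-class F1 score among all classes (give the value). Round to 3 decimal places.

0.571

Per-class F1 score (2·TP/(2·TP+FP+FN)):
  A: TP=2, FP=1+0+0=1, FN=1+1+0=2 → 4/7 = 0.5714
  B: TP=10, FP=1+1+1=3, FN=1+2+0=3 → 20/26 = 0.7692
  C: TP=4, FP=1+2+0=3, FN=0+1+0=1 → 8/12 = 0.6667
  D: TP=5, FP=0+0+0=0, FN=0+1+0=1 → 10/11 = 0.9091
Lowest is class 'A' with F1 score = 0.571.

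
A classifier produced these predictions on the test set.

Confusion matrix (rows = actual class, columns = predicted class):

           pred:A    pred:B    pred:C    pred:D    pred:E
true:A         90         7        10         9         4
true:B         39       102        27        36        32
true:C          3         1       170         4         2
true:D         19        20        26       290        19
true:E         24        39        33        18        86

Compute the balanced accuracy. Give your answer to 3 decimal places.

Balanced accuracy = mean of per-class recall.
  A: recall = 90/120 = 0.7500
  B: recall = 102/236 = 0.4322
  C: recall = 170/180 = 0.9444
  D: recall = 290/374 = 0.7754
  E: recall = 86/200 = 0.4300
Mean = (0.7500 + 0.4322 + 0.9444 + 0.7754 + 0.4300) / 5 = 0.666

0.666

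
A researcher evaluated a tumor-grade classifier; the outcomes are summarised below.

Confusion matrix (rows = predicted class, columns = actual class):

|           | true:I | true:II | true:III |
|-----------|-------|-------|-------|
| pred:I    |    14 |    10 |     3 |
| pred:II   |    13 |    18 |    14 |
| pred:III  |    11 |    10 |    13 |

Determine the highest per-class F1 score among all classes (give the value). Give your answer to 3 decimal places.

0.434

Per-class F1 score (2·TP/(2·TP+FP+FN)):
  I: TP=14, FP=10+3=13, FN=13+11=24 → 28/65 = 0.4308
  II: TP=18, FP=13+14=27, FN=10+10=20 → 36/83 = 0.4337
  III: TP=13, FP=11+10=21, FN=3+14=17 → 26/64 = 0.4063
Highest is class 'II' with F1 score = 0.434.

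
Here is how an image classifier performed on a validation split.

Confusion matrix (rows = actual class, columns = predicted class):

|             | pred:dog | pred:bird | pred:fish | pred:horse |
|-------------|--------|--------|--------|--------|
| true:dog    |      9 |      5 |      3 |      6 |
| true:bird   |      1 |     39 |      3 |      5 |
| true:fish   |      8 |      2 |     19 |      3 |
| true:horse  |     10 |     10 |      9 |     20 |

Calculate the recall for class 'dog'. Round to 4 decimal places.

Take TP from the diagonal, FP from the rest of the 'dog' prediction marginal, FN from the rest of the 'dog' actual marginal.
recall = TP/(TP+FN).
dog: TP=9, FN=5+3+6=14 → 9/23 = 0.39130

0.3913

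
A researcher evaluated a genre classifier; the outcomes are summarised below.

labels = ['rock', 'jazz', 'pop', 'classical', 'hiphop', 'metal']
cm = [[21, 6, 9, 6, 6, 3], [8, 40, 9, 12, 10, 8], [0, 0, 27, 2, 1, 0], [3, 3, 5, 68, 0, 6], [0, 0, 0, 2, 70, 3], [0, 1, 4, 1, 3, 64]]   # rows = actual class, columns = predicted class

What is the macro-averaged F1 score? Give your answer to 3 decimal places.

Per-class F1 score (2·TP/(2·TP+FP+FN)):
  rock: TP=21, FP=8+0+3+0+0=11, FN=6+9+6+6+3=30 → 42/83 = 0.5060
  jazz: TP=40, FP=6+0+3+0+1=10, FN=8+9+12+10+8=47 → 80/137 = 0.5839
  pop: TP=27, FP=9+9+5+0+4=27, FN=0+0+2+1+0=3 → 54/84 = 0.6429
  classical: TP=68, FP=6+12+2+2+1=23, FN=3+3+5+0+6=17 → 136/176 = 0.7727
  hiphop: TP=70, FP=6+10+1+0+3=20, FN=0+0+0+2+3=5 → 140/165 = 0.8485
  metal: TP=64, FP=3+8+0+6+3=20, FN=0+1+4+1+3=9 → 128/157 = 0.8153
Macro-F1 score = mean = (0.5060 + 0.5839 + 0.6429 + 0.7727 + 0.8485 + 0.8153) / 6 = 0.695

0.695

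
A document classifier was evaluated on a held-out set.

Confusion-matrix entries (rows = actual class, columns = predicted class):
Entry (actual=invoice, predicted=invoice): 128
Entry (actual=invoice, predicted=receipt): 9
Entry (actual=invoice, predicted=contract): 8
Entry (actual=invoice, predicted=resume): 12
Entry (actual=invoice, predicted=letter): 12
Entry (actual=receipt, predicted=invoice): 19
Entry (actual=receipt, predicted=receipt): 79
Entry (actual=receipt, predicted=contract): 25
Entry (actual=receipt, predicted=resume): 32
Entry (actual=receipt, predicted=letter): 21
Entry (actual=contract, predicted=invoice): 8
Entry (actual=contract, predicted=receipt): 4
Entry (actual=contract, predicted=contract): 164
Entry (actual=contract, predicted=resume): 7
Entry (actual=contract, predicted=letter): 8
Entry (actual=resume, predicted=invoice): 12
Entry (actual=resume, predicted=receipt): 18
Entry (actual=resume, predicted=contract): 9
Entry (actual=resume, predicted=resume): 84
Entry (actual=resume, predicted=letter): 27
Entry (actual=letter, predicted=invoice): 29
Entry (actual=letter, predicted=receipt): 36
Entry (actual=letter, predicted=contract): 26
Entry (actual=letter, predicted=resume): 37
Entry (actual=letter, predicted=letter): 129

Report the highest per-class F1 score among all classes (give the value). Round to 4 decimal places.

0.7754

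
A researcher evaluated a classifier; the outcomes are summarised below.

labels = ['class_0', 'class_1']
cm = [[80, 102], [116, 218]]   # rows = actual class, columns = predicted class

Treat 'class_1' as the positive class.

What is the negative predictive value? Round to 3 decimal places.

NPV = TN/(TN+FN) = 80/(80+116) = 0.408

0.408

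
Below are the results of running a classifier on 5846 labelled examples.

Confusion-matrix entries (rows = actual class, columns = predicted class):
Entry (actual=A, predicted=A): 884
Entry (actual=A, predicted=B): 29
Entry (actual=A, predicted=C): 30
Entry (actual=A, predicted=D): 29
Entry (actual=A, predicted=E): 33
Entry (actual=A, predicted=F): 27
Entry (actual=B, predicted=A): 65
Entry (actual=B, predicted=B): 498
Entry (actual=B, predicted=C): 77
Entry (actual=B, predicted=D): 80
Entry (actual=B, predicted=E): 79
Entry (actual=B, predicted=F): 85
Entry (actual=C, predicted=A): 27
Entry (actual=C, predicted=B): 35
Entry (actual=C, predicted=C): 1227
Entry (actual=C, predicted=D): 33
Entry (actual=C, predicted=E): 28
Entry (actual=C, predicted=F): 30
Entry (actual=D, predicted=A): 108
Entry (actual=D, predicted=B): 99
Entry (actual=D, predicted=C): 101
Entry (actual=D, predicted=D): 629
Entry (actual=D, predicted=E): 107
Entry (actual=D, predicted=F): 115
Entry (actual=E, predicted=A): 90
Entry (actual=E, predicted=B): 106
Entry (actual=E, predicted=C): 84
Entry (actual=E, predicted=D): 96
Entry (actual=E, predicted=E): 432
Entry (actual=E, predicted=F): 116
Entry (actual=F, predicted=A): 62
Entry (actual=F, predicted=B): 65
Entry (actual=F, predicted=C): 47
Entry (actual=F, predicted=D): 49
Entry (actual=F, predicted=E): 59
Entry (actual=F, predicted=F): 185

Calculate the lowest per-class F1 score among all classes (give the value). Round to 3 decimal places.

0.361

Per-class F1 score (2·TP/(2·TP+FP+FN)):
  A: TP=884, FP=65+27+108+90+62=352, FN=29+30+29+33+27=148 → 1768/2268 = 0.7795
  B: TP=498, FP=29+35+99+106+65=334, FN=65+77+80+79+85=386 → 996/1716 = 0.5804
  C: TP=1227, FP=30+77+101+84+47=339, FN=27+35+33+28+30=153 → 2454/2946 = 0.8330
  D: TP=629, FP=29+80+33+96+49=287, FN=108+99+101+107+115=530 → 1258/2075 = 0.6063
  E: TP=432, FP=33+79+28+107+59=306, FN=90+106+84+96+116=492 → 864/1662 = 0.5199
  F: TP=185, FP=27+85+30+115+116=373, FN=62+65+47+49+59=282 → 370/1025 = 0.3610
Lowest is class 'F' with F1 score = 0.361.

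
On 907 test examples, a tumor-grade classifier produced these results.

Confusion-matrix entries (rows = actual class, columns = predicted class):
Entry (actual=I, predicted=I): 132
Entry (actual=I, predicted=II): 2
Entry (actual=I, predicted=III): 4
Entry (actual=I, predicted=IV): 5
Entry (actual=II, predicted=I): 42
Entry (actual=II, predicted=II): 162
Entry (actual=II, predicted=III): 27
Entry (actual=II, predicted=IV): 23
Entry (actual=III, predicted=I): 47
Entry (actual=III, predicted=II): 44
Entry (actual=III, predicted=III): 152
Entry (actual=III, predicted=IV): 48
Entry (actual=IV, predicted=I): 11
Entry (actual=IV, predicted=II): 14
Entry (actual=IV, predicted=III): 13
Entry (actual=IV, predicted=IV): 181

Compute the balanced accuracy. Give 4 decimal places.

Balanced accuracy = mean of per-class recall.
  I: recall = 132/143 = 0.92308
  II: recall = 162/254 = 0.63780
  III: recall = 152/291 = 0.52234
  IV: recall = 181/219 = 0.82648
Mean = (0.92308 + 0.63780 + 0.52234 + 0.82648) / 4 = 0.7274

0.7274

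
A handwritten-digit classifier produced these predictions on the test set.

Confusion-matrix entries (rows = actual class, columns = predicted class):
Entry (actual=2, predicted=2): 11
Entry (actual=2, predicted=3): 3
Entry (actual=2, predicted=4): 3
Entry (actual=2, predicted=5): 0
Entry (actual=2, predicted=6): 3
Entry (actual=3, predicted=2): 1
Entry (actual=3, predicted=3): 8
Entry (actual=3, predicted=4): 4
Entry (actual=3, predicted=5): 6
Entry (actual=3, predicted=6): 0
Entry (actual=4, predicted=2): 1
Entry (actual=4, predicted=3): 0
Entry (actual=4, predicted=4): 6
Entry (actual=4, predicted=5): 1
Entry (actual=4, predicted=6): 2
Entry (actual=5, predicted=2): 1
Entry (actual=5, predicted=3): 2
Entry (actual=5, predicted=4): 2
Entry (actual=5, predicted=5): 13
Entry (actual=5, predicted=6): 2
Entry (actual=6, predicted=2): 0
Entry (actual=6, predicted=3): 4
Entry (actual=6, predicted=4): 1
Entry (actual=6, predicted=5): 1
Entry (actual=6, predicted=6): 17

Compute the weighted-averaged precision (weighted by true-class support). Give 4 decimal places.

0.6204

Per-class precision (TP/(TP+FP)):
  2: TP=11, FP=1+1+1+0=3 → 11/14 = 0.78571
  3: TP=8, FP=3+0+2+4=9 → 8/17 = 0.47059
  4: TP=6, FP=3+4+2+1=10 → 6/16 = 0.37500
  5: TP=13, FP=0+6+1+1=8 → 13/21 = 0.61905
  6: TP=17, FP=3+0+2+2=7 → 17/24 = 0.70833
Weighted-precision = Σ (supportᵢ/N)·precisionᵢ with N=92: (20/92)·0.78571 + (19/92)·0.47059 + (10/92)·0.37500 + (20/92)·0.61905 + (23/92)·0.70833 = 0.6204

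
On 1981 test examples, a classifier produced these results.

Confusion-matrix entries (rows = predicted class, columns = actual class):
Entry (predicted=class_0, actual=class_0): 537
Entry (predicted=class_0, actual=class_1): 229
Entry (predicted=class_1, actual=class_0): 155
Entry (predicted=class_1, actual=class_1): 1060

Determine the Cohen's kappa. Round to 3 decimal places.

0.584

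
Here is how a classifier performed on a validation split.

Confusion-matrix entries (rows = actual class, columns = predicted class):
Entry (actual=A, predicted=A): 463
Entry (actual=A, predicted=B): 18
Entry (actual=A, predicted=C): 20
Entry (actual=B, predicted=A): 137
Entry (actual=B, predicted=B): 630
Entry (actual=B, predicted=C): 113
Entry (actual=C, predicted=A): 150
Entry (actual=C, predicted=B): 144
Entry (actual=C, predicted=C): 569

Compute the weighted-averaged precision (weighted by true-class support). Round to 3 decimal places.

0.761

Per-class precision (TP/(TP+FP)):
  A: TP=463, FP=137+150=287 → 463/750 = 0.6173
  B: TP=630, FP=18+144=162 → 630/792 = 0.7955
  C: TP=569, FP=20+113=133 → 569/702 = 0.8105
Weighted-precision = Σ (supportᵢ/N)·precisionᵢ with N=2244: (501/2244)·0.6173 + (880/2244)·0.7955 + (863/2244)·0.8105 = 0.761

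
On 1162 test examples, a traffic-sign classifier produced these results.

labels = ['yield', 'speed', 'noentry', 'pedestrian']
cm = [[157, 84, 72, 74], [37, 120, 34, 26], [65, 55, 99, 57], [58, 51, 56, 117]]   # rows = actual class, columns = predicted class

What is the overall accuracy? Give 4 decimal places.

Accuracy = trace / total = (157+120+99+117=493) / 1162 = 493/1162 = 0.4243

0.4243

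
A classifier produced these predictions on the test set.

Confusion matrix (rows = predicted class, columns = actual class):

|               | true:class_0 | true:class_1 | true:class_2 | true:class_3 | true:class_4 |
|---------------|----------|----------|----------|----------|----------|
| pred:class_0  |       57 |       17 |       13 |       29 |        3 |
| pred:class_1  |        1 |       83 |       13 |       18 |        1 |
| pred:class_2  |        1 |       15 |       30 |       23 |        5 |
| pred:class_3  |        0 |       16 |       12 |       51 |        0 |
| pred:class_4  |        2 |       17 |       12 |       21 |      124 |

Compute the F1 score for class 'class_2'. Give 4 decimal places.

Take TP from the diagonal, FP from the rest of the 'class_2' prediction marginal, FN from the rest of the 'class_2' actual marginal.
F1 score = 2·TP/(2·TP+FP+FN).
class_2: TP=30, FP=1+15+23+5=44, FN=13+13+12+12=50 → 60/154 = 0.38961

0.3896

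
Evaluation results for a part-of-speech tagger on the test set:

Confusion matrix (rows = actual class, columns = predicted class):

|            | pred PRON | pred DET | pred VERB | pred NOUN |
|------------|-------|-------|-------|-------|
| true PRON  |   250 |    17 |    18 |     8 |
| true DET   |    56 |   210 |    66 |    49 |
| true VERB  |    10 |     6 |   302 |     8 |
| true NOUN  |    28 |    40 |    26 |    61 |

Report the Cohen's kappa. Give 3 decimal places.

0.607

Observed agreement pₒ = trace/N = 823/1155 = 0.7126
Expected agreement pₑ = Σ (rowᵢ·colᵢ)/N² = (293·344 + 381·273 + 326·412 + 155·126)/1155² = 0.2688
κ = (pₒ − pₑ)/(1 − pₑ) = (0.7126 − 0.2688)/(1 − 0.2688) = 0.607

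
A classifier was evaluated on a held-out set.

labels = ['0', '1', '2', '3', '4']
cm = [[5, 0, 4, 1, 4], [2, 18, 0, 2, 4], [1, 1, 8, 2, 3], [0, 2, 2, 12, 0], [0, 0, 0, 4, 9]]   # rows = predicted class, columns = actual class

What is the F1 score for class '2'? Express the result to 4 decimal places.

0.5517

Treat '2' as positive and all other classes as negative.
F1 score = 2·TP/(2·TP+FP+FN).
2: TP=8, FP=1+1+2+3=7, FN=4+0+2+0=6 → 16/29 = 0.55172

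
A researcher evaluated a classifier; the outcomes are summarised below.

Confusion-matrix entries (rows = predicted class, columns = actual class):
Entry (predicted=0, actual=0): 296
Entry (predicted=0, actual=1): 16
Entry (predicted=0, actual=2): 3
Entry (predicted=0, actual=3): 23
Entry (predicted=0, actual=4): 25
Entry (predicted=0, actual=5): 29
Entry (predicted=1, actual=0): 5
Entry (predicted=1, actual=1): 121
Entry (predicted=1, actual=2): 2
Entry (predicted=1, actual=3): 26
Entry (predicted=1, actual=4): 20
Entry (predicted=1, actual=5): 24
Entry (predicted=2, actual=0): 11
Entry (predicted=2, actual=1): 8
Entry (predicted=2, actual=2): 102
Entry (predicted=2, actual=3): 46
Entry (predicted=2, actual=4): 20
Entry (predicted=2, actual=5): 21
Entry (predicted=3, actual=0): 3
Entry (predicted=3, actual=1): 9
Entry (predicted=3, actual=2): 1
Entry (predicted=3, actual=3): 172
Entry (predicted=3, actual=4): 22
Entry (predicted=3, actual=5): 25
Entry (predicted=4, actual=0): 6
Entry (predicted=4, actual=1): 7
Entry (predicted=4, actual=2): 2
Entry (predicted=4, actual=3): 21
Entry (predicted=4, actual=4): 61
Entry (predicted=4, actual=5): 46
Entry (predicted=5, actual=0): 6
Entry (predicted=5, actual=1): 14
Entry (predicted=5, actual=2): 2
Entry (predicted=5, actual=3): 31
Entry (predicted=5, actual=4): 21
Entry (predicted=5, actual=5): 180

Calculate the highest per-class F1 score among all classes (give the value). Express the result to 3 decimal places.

0.823

Per-class F1 score (2·TP/(2·TP+FP+FN)):
  0: TP=296, FP=16+3+23+25+29=96, FN=5+11+3+6+6=31 → 592/719 = 0.8234
  1: TP=121, FP=5+2+26+20+24=77, FN=16+8+9+7+14=54 → 242/373 = 0.6488
  2: TP=102, FP=11+8+46+20+21=106, FN=3+2+1+2+2=10 → 204/320 = 0.6375
  3: TP=172, FP=3+9+1+22+25=60, FN=23+26+46+21+31=147 → 344/551 = 0.6243
  4: TP=61, FP=6+7+2+21+46=82, FN=25+20+20+22+21=108 → 122/312 = 0.3910
  5: TP=180, FP=6+14+2+31+21=74, FN=29+24+21+25+46=145 → 360/579 = 0.6218
Highest is class '0' with F1 score = 0.823.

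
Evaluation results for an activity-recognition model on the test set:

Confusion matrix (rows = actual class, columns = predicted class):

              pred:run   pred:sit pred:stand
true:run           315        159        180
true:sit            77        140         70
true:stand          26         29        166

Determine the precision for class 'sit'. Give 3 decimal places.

0.427

Treat 'sit' as positive and all other classes as negative.
precision = TP/(TP+FP).
sit: TP=140, FP=159+29=188 → 140/328 = 0.4268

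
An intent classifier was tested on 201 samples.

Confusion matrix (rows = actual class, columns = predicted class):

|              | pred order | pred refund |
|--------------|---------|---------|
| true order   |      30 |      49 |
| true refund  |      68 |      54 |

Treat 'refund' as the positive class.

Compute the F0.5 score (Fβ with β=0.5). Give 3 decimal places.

Fβ = (1+β²)·TP / ((1+β²)·TP + β²·FN + FP), with β²=1/4
= 1.25·54 / (1.25·54 + 0.25·68 + 49) = 0.506

0.506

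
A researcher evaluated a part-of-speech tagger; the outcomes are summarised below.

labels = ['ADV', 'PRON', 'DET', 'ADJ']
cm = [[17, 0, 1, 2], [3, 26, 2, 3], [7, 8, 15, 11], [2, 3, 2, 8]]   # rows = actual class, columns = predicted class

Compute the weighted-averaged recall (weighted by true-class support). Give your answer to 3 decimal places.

0.600

Per-class recall (TP/(TP+FN)):
  ADV: TP=17, FN=0+1+2=3 → 17/20 = 0.8500
  PRON: TP=26, FN=3+2+3=8 → 26/34 = 0.7647
  DET: TP=15, FN=7+8+11=26 → 15/41 = 0.3659
  ADJ: TP=8, FN=2+3+2=7 → 8/15 = 0.5333
Weighted-recall = Σ (supportᵢ/N)·recallᵢ with N=110: (20/110)·0.8500 + (34/110)·0.7647 + (41/110)·0.3659 + (15/110)·0.5333 = 0.600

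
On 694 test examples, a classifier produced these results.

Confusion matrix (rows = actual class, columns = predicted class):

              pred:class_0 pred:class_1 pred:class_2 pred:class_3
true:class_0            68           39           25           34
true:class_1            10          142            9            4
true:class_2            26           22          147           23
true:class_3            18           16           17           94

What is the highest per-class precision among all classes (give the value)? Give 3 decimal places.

0.742

Per-class precision (TP/(TP+FP)):
  class_0: TP=68, FP=10+26+18=54 → 68/122 = 0.5574
  class_1: TP=142, FP=39+22+16=77 → 142/219 = 0.6484
  class_2: TP=147, FP=25+9+17=51 → 147/198 = 0.7424
  class_3: TP=94, FP=34+4+23=61 → 94/155 = 0.6065
Highest is class 'class_2' with precision = 0.742.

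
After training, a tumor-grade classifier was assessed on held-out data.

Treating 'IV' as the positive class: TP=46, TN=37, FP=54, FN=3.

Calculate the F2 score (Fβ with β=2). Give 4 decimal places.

Fβ = (1+β²)·TP / ((1+β²)·TP + β²·FN + FP), with β²=4
= 5·46 / (5·46 + 4·3 + 54) = 0.7770

0.7770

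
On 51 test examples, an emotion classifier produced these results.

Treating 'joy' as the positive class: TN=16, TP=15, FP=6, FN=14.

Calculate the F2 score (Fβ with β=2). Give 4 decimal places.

Fβ = (1+β²)·TP / ((1+β²)·TP + β²·FN + FP), with β²=4
= 5·15 / (5·15 + 4·14 + 6) = 0.5474

0.5474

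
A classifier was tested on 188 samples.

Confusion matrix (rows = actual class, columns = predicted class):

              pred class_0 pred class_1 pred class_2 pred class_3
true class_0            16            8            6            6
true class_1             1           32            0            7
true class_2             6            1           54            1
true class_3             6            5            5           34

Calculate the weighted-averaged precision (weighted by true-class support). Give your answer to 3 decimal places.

Per-class precision (TP/(TP+FP)):
  class_0: TP=16, FP=1+6+6=13 → 16/29 = 0.5517
  class_1: TP=32, FP=8+1+5=14 → 32/46 = 0.6957
  class_2: TP=54, FP=6+0+5=11 → 54/65 = 0.8308
  class_3: TP=34, FP=6+7+1=14 → 34/48 = 0.7083
Weighted-precision = Σ (supportᵢ/N)·precisionᵢ with N=188: (36/188)·0.5517 + (40/188)·0.6957 + (62/188)·0.8308 + (50/188)·0.7083 = 0.716

0.716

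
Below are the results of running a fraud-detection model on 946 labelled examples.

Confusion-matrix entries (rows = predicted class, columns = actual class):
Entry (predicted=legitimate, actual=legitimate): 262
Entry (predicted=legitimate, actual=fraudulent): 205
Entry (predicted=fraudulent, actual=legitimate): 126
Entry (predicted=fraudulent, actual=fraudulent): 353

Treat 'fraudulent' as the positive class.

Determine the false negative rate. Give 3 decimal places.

0.367

FNR = FN/(FN+TP) = 205/(205+353) = 0.367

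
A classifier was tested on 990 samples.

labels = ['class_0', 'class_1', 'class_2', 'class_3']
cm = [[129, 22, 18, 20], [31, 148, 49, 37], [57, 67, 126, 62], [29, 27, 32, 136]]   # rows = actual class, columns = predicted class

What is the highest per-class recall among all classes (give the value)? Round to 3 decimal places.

Per-class recall (TP/(TP+FN)):
  class_0: TP=129, FN=22+18+20=60 → 129/189 = 0.6825
  class_1: TP=148, FN=31+49+37=117 → 148/265 = 0.5585
  class_2: TP=126, FN=57+67+62=186 → 126/312 = 0.4038
  class_3: TP=136, FN=29+27+32=88 → 136/224 = 0.6071
Highest is class 'class_0' with recall = 0.683.

0.683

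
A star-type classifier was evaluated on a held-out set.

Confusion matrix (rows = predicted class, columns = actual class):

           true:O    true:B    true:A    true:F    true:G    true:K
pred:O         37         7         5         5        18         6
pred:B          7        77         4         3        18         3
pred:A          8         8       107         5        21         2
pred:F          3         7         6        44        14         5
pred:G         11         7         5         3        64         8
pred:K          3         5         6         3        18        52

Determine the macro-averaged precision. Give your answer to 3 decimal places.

0.613

Per-class precision (TP/(TP+FP)):
  O: TP=37, FP=7+5+5+18+6=41 → 37/78 = 0.4744
  B: TP=77, FP=7+4+3+18+3=35 → 77/112 = 0.6875
  A: TP=107, FP=8+8+5+21+2=44 → 107/151 = 0.7086
  F: TP=44, FP=3+7+6+14+5=35 → 44/79 = 0.5570
  G: TP=64, FP=11+7+5+3+8=34 → 64/98 = 0.6531
  K: TP=52, FP=3+5+6+3+18=35 → 52/87 = 0.5977
Macro-precision = mean = (0.4744 + 0.6875 + 0.7086 + 0.5570 + 0.6531 + 0.5977) / 6 = 0.613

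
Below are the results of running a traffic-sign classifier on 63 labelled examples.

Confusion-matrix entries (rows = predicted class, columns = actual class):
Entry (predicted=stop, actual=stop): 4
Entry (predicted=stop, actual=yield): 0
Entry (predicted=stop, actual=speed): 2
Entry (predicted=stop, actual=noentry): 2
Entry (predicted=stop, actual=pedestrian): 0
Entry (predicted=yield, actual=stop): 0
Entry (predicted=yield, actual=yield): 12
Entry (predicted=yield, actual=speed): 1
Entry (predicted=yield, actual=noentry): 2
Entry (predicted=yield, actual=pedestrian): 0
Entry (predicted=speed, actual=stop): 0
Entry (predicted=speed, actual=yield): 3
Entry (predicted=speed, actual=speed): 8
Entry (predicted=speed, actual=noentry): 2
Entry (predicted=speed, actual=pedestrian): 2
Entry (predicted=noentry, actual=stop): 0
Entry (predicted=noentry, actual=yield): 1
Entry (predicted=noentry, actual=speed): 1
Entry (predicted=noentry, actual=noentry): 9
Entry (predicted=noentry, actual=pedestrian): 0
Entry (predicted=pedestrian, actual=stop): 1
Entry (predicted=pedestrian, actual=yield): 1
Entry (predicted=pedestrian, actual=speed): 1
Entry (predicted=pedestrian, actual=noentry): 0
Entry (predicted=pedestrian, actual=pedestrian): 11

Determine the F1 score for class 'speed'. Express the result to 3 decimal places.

0.571

Treat 'speed' as positive and all other classes as negative.
F1 score = 2·TP/(2·TP+FP+FN).
speed: TP=8, FP=0+3+2+2=7, FN=2+1+1+1=5 → 16/28 = 0.5714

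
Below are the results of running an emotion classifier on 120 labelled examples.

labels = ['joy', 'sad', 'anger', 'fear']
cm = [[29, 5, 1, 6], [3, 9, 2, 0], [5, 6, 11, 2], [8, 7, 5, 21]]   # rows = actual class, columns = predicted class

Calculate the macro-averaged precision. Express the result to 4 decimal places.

0.5702

Per-class precision (TP/(TP+FP)):
  joy: TP=29, FP=3+5+8=16 → 29/45 = 0.64444
  sad: TP=9, FP=5+6+7=18 → 9/27 = 0.33333
  anger: TP=11, FP=1+2+5=8 → 11/19 = 0.57895
  fear: TP=21, FP=6+0+2=8 → 21/29 = 0.72414
Macro-precision = mean = (0.64444 + 0.33333 + 0.57895 + 0.72414) / 4 = 0.5702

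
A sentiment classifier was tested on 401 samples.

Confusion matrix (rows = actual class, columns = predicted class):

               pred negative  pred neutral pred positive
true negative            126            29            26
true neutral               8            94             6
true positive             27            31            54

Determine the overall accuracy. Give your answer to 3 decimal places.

Accuracy = trace / total = (126+94+54=274) / 401 = 274/401 = 0.683

0.683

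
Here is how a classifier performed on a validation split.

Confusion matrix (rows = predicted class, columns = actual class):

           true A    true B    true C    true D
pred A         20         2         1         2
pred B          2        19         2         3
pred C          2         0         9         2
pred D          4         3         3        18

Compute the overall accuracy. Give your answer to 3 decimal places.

0.717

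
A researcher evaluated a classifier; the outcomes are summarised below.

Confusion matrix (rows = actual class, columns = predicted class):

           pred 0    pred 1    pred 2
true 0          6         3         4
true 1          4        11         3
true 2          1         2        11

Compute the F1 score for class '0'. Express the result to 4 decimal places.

Take TP from the diagonal, FP from the rest of the '0' prediction marginal, FN from the rest of the '0' actual marginal.
F1 score = 2·TP/(2·TP+FP+FN).
0: TP=6, FP=4+1=5, FN=3+4=7 → 12/24 = 0.50000

0.5000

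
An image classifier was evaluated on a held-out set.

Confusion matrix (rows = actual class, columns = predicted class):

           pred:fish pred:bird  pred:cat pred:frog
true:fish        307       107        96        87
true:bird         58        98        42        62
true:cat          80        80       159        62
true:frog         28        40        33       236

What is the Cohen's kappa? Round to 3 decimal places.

Observed agreement pₒ = trace/N = 800/1575 = 0.5079
Expected agreement pₑ = Σ (rowᵢ·colᵢ)/N² = (597·473 + 260·325 + 381·330 + 337·447)/1575² = 0.2593
κ = (pₒ − pₑ)/(1 − pₑ) = (0.5079 − 0.2593)/(1 − 0.2593) = 0.336

0.336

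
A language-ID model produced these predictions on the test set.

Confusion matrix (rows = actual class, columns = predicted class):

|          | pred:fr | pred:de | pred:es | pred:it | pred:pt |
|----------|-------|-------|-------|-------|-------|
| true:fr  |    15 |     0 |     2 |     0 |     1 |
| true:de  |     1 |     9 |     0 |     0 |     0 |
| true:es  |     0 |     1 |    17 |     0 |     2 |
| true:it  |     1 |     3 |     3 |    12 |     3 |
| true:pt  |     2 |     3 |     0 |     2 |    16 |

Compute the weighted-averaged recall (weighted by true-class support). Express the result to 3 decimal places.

Per-class recall (TP/(TP+FN)):
  fr: TP=15, FN=0+2+0+1=3 → 15/18 = 0.8333
  de: TP=9, FN=1+0+0+0=1 → 9/10 = 0.9000
  es: TP=17, FN=0+1+0+2=3 → 17/20 = 0.8500
  it: TP=12, FN=1+3+3+3=10 → 12/22 = 0.5455
  pt: TP=16, FN=2+3+0+2=7 → 16/23 = 0.6957
Weighted-recall = Σ (supportᵢ/N)·recallᵢ with N=93: (18/93)·0.8333 + (10/93)·0.9000 + (20/93)·0.8500 + (22/93)·0.5455 + (23/93)·0.6957 = 0.742

0.742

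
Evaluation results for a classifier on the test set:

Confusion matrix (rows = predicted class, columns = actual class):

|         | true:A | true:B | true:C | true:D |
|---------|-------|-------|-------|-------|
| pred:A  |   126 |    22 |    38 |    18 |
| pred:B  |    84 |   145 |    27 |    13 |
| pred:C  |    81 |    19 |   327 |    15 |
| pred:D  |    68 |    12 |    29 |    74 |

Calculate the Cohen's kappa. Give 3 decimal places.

Observed agreement pₒ = trace/N = 672/1098 = 0.6120
Expected agreement pₑ = Σ (rowᵢ·colᵢ)/N² = (359·204 + 198·269 + 421·442 + 120·183)/1098² = 0.2775
κ = (pₒ − pₑ)/(1 − pₑ) = (0.6120 − 0.2775)/(1 − 0.2775) = 0.463

0.463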